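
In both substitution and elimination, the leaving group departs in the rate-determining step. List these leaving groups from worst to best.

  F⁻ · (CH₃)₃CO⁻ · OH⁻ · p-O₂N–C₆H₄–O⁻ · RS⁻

F⁻: pKₐ(HF) ≈ 3.2
p-O₂N–C₆H₄–O⁻: pKₐ(p-nitrophenol) ≈ 7.2 — nitro group delocalises the charge; the classic chromogenic LG
RS⁻: pKₐ(RSH (a thiol)) ≈ 10.5 — moderately basic; rarely leaves without activation
OH⁻: pKₐ(H₂O) ≈ 15.7
(CH₃)₃CO⁻: pKₐ(t-BuOH) ≈ 18 — bulky, strongly basic alkoxide
Listed from poorest to best leaving group as asked.

(CH₃)₃CO⁻ < OH⁻ < RS⁻ < p-O₂N–C₆H₄–O⁻ < F⁻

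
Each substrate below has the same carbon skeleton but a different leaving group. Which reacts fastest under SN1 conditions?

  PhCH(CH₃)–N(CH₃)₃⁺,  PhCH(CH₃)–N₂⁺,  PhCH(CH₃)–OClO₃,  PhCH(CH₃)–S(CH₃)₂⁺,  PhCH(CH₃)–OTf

PhCH(CH₃)–N₂⁺

The skeletons are identical, so relative rate is governed entirely by leaving-group ability.
Rank by basicity of the departing species: weakest base leaves most easily.
PhCH(CH₃)–N₂⁺ loses N₂: no meaningful conjugate acid; N₂ departs as an exceptionally stable neutral molecule
PhCH(CH₃)–OTf loses OTf⁻: pKₐ(CF₃SO₃H (triflic acid)) ≈ -14
PhCH(CH₃)–OClO₃ loses ClO₄⁻: pKₐ(HClO₄) ≈ -10
PhCH(CH₃)–S(CH₃)₂⁺ loses SR'₂: pKₐ(R'₂SH⁺) ≈ -7
PhCH(CH₃)–N(CH₃)₃⁺ loses NR'₃: pKₐ(R'₃NH⁺) ≈ 10.7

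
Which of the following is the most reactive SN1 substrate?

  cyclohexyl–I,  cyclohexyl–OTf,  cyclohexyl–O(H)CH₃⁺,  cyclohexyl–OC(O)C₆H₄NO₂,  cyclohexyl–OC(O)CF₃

Identical carbon frameworks mean the comparison reduces to leaving-group quality.
The more stable X⁻ (or X) is on its own — i.e. the weaker a base it is — the better a leaving group it makes.
cyclohexyl–OTf loses OTf⁻: pKₐ(CF₃SO₃H (triflic acid)) ≈ -14
cyclohexyl–I loses I⁻: pKₐ(HI) ≈ -10
cyclohexyl–O(H)CH₃⁺ loses R'OH: pKₐ(R'OH₂⁺) ≈ -2.4
cyclohexyl–OC(O)CF₃ loses CF₃COO⁻: pKₐ(CF₃COOH) ≈ 0.2
cyclohexyl–OC(O)C₆H₄NO₂ loses p-O₂N–C₆H₄–COO⁻: pKₐ(p-nitrobenzoic acid) ≈ 3.4

cyclohexyl–OTf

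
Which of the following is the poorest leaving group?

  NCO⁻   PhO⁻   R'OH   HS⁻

Rank by basicity of the departing species: weakest base leaves most easily.
R'OH: pKₐ(R'OH₂⁺) ≈ -2.4
NCO⁻: pKₐ(HOCN) ≈ 3.5
HS⁻: pKₐ(H₂S) ≈ 7
PhO⁻: pKₐ(C₆H₅OH (phenol)) ≈ 10

PhO⁻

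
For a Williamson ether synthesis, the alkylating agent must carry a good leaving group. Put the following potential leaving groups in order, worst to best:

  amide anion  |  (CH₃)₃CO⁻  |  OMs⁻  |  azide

amide anion < (CH₃)₃CO⁻ < azide < OMs⁻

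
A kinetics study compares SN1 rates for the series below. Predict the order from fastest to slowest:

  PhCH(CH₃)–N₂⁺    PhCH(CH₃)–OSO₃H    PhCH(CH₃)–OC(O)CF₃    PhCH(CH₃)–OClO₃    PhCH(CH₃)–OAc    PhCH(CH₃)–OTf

PhCH(CH₃)–N₂⁺ > PhCH(CH₃)–OTf > PhCH(CH₃)–OClO₃ > PhCH(CH₃)–OSO₃H > PhCH(CH₃)–OC(O)CF₃ > PhCH(CH₃)–OAc

The skeletons are identical, so relative rate is governed entirely by leaving-group ability.
Leaving-group ability tracks the stability of the departed species; conjugate-acid pKₐ is the usual yardstick (lower pKₐ → better LG).
PhCH(CH₃)–N₂⁺ loses N₂: no meaningful conjugate acid; N₂ departs as an exceptionally stable neutral molecule
PhCH(CH₃)–OTf loses OTf⁻: pKₐ(CF₃SO₃H (triflic acid)) ≈ -14
PhCH(CH₃)–OClO₃ loses ClO₄⁻: pKₐ(HClO₄) ≈ -10
PhCH(CH₃)–OSO₃H loses HSO₄⁻: pKₐ(H₂SO₄) ≈ -3
PhCH(CH₃)–OC(O)CF₃ loses CF₃COO⁻: pKₐ(CF₃COOH) ≈ 0.2
PhCH(CH₃)–OAc loses AcO⁻: pKₐ(CH₃COOH) ≈ 4.8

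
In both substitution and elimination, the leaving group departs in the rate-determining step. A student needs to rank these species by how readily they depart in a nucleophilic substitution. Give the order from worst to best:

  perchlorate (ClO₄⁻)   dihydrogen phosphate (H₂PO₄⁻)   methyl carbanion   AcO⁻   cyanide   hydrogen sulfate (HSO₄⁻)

perchlorate (ClO₄⁻): pKₐ(HClO₄) ≈ -10
hydrogen sulfate (HSO₄⁻): pKₐ(H₂SO₄) ≈ -3 — conjugate base of a strong mineral acid
dihydrogen phosphate (H₂PO₄⁻): pKₐ(H₃PO₄) ≈ 2.1 — moderate base; biological leaving group after further activation
AcO⁻: pKₐ(CH₃COOH) ≈ 4.8
cyanide: pKₐ(HCN) ≈ 9.2 — sp carbon stabilises the charge somewhat, but still a poor LG
methyl carbanion: pKₐ(CH₄) ≈ 48 — unstabilised carbanion; the worst conceivable leaving group
Listed from poorest to best leaving group as asked.

methyl carbanion < cyanide < AcO⁻ < dihydrogen phosphate (H₂PO₄⁻) < hydrogen sulfate (HSO₄⁻) < perchlorate (ClO₄⁻)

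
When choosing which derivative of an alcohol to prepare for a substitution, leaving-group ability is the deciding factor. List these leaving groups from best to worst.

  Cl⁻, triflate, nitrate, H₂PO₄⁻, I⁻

The more stable X⁻ (or X) is on its own — i.e. the weaker a base it is — the better a leaving group it makes.
triflate: pKₐ(CF₃SO₃H (triflic acid)) ≈ -14 — charge spread over three oxygens and a CF₃ group; the premier leaving group in synthesis
I⁻: pKₐ(HI) ≈ -10 — large, highly polarisable; very weak base
Cl⁻: pKₐ(HCl) ≈ -7
nitrate: pKₐ(HNO₃) ≈ -1.3 — resonance-delocalised over three oxygens
H₂PO₄⁻: pKₐ(H₃PO₄) ≈ 2.1 — moderate base; biological leaving group after further activation

triflate > I⁻ > Cl⁻ > nitrate > H₂PO₄⁻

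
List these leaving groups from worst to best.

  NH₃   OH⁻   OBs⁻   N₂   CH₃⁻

CH₃⁻ < OH⁻ < NH₃ < OBs⁻ < N₂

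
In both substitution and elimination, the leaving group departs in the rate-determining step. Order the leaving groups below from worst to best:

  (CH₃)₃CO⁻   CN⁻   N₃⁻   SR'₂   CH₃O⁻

A good leaving group is a weak base: the lower the pKₐ of its conjugate acid, the more readily it departs.
SR'₂: pKₐ(R'₂SH⁺) ≈ -7 — neutral; leaves from a sulfonium salt (R–SR'₂⁺)
N₃⁻: pKₐ(HN₃) ≈ 4.7 — linear, resonance-stabilised
CN⁻: pKₐ(HCN) ≈ 9.2
CH₃O⁻: pKₐ(CH₃OH) ≈ 15.5
(CH₃)₃CO⁻: pKₐ(t-BuOH) ≈ 18 — bulky, strongly basic alkoxide
Listed from poorest to best leaving group as asked.

(CH₃)₃CO⁻ < CH₃O⁻ < CN⁻ < N₃⁻ < SR'₂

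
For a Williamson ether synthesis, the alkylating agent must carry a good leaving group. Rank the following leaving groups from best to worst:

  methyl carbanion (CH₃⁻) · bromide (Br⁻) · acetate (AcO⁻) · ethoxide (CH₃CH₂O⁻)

bromide (Br⁻) > acetate (AcO⁻) > ethoxide (CH₃CH₂O⁻) > methyl carbanion (CH₃⁻)

Rank by basicity of the departing species: weakest base leaves most easily.
bromide (Br⁻): pKₐ(HBr) ≈ -9
acetate (AcO⁻): pKₐ(CH₃COOH) ≈ 4.8
ethoxide (CH₃CH₂O⁻): pKₐ(CH₃CH₂OH) ≈ 16
methyl carbanion (CH₃⁻): pKₐ(CH₄) ≈ 48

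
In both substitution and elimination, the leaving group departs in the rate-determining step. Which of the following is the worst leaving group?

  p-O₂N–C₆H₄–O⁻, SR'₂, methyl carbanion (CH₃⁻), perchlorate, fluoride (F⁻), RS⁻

The more stable X⁻ (or X) is on its own — i.e. the weaker a base it is — the better a leaving group it makes.
perchlorate: pKₐ(HClO₄) ≈ -10
SR'₂: pKₐ(R'₂SH⁺) ≈ -7
fluoride (F⁻): pKₐ(HF) ≈ 3.2
p-O₂N–C₆H₄–O⁻: pKₐ(p-nitrophenol) ≈ 7.2
RS⁻: pKₐ(RSH (a thiol)) ≈ 10.5
methyl carbanion (CH₃⁻): pKₐ(CH₄) ≈ 48

methyl carbanion (CH₃⁻)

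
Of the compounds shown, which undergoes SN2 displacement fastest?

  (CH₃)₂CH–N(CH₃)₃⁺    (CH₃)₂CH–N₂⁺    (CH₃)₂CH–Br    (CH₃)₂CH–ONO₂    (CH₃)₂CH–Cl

(CH₃)₂CH–N₂⁺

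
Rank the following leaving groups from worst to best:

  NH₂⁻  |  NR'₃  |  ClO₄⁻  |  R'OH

NH₂⁻ < NR'₃ < R'OH < ClO₄⁻

ClO₄⁻: pKₐ(HClO₄) ≈ -10
R'OH: pKₐ(R'OH₂⁺) ≈ -2.4
NR'₃: pKₐ(R'₃NH⁺) ≈ 10.7
NH₂⁻: pKₐ(NH₃) ≈ 38
Listed from poorest to best leaving group as asked.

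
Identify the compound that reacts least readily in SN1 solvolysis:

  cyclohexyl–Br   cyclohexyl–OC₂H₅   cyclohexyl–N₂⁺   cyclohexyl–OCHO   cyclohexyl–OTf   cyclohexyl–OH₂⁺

Identical carbon frameworks mean the comparison reduces to leaving-group quality.
The more stable X⁻ (or X) is on its own — i.e. the weaker a base it is — the better a leaving group it makes.
cyclohexyl–N₂⁺ loses N₂: no meaningful conjugate acid; N₂ departs as an exceptionally stable neutral molecule
cyclohexyl–OTf loses OTf⁻: pKₐ(CF₃SO₃H (triflic acid)) ≈ -14
cyclohexyl–Br loses Br⁻: pKₐ(HBr) ≈ -9
cyclohexyl–OH₂⁺ loses H₂O: pKₐ(H₃O⁺) ≈ -1.7
cyclohexyl–OCHO loses HCOO⁻: pKₐ(HCOOH) ≈ 3.8
cyclohexyl–OC₂H₅ loses CH₃CH₂O⁻: pKₐ(CH₃CH₂OH) ≈ 16

cyclohexyl–OC₂H₅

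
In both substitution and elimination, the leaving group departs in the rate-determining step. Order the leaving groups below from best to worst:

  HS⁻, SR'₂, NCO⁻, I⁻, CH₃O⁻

I⁻: pKₐ(HI) ≈ -10 — large, highly polarisable; very weak base
SR'₂: pKₐ(R'₂SH⁺) ≈ -7 — neutral; leaves from a sulfonium salt (R–SR'₂⁺)
NCO⁻: pKₐ(HOCN) ≈ 3.5
HS⁻: pKₐ(H₂S) ≈ 7 — larger and more polarisable than the oxygen analogue
CH₃O⁻: pKₐ(CH₃OH) ≈ 15.5 — strong base; alkoxides do not leave unassisted

I⁻ > SR'₂ > NCO⁻ > HS⁻ > CH₃O⁻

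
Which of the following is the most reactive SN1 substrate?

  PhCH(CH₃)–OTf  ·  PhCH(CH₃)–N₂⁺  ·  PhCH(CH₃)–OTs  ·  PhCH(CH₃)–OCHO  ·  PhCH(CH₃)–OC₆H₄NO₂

PhCH(CH₃)–N₂⁺

The skeletons are identical, so relative rate is governed entirely by leaving-group ability.
A good leaving group is a weak base: the lower the pKₐ of its conjugate acid, the more readily it departs.
PhCH(CH₃)–N₂⁺ loses N₂: no meaningful conjugate acid; N₂ departs as an exceptionally stable neutral molecule
PhCH(CH₃)–OTf loses OTf⁻: pKₐ(CF₃SO₃H (triflic acid)) ≈ -14
PhCH(CH₃)–OTs loses OTs⁻: pKₐ(p-CH₃C₆H₄SO₃H (TsOH)) ≈ -2.8
PhCH(CH₃)–OCHO loses HCOO⁻: pKₐ(HCOOH) ≈ 3.8
PhCH(CH₃)–OC₆H₄NO₂ loses p-O₂N–C₆H₄–O⁻: pKₐ(p-nitrophenol) ≈ 7.2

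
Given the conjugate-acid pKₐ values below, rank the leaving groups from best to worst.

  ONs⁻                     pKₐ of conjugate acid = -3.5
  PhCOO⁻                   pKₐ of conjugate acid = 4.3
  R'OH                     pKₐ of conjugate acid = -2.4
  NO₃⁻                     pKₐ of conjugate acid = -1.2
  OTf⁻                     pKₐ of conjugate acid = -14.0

OTf⁻ > ONs⁻ > R'OH > NO₃⁻ > PhCOO⁻

Lower conjugate-acid pKₐ ⇒ weaker base ⇒ better leaving group.
Sorting by the given values: OTf⁻ (-14.0), ONs⁻ (-3.5), R'OH (-2.4), NO₃⁻ (-1.2), PhCOO⁻ (4.3).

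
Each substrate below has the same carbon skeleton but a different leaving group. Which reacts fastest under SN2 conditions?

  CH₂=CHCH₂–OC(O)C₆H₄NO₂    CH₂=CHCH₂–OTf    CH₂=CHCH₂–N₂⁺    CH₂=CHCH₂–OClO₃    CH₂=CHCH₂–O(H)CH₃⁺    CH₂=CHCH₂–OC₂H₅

CH₂=CHCH₂–N₂⁺

Identical carbon frameworks mean the comparison reduces to leaving-group quality.
Rank by basicity of the departing species: weakest base leaves most easily.
CH₂=CHCH₂–N₂⁺ loses N₂: no meaningful conjugate acid; N₂ departs as an exceptionally stable neutral molecule
CH₂=CHCH₂–OTf loses OTf⁻: pKₐ(CF₃SO₃H (triflic acid)) ≈ -14
CH₂=CHCH₂–OClO₃ loses ClO₄⁻: pKₐ(HClO₄) ≈ -10
CH₂=CHCH₂–O(H)CH₃⁺ loses R'OH: pKₐ(R'OH₂⁺) ≈ -2.4
CH₂=CHCH₂–OC(O)C₆H₄NO₂ loses p-O₂N–C₆H₄–COO⁻: pKₐ(p-nitrobenzoic acid) ≈ 3.4
CH₂=CHCH₂–OC₂H₅ loses CH₃CH₂O⁻: pKₐ(CH₃CH₂OH) ≈ 16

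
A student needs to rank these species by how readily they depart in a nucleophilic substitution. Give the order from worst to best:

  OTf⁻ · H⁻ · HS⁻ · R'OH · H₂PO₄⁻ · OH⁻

H⁻ < OH⁻ < HS⁻ < H₂PO₄⁻ < R'OH < OTf⁻

OTf⁻: pKₐ(CF₃SO₃H (triflic acid)) ≈ -14
R'OH: pKₐ(R'OH₂⁺) ≈ -2.4
H₂PO₄⁻: pKₐ(H₃PO₄) ≈ 2.1
HS⁻: pKₐ(H₂S) ≈ 7
OH⁻: pKₐ(H₂O) ≈ 15.7
H⁻: pKₐ(H₂) ≈ 36
Reversing gives the worst-to-best order requested.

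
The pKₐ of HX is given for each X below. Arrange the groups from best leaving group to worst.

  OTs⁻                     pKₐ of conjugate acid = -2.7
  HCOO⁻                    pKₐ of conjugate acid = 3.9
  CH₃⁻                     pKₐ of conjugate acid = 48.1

OTs⁻ > HCOO⁻ > CH₃⁻

Lower conjugate-acid pKₐ ⇒ weaker base ⇒ better leaving group.
Sorting by the given values: OTs⁻ (-2.7), HCOO⁻ (3.9), CH₃⁻ (48.1).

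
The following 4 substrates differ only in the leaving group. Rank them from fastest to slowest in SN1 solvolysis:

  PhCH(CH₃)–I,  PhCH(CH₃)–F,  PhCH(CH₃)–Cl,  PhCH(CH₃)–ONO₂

PhCH(CH₃)–I > PhCH(CH₃)–Cl > PhCH(CH₃)–ONO₂ > PhCH(CH₃)–F

The skeletons are identical, so relative rate is governed entirely by leaving-group ability.
Leaving-group ability tracks the stability of the departed species; conjugate-acid pKₐ is the usual yardstick (lower pKₐ → better LG).
PhCH(CH₃)–I loses I⁻: pKₐ(HI) ≈ -10
PhCH(CH₃)–Cl loses Cl⁻: pKₐ(HCl) ≈ -7
PhCH(CH₃)–ONO₂ loses NO₃⁻: pKₐ(HNO₃) ≈ -1.3
PhCH(CH₃)–F loses F⁻: pKₐ(HF) ≈ 3.2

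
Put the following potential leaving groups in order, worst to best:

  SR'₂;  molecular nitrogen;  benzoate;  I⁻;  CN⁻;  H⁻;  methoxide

The more stable X⁻ (or X) is on its own — i.e. the weaker a base it is — the better a leaving group it makes.
molecular nitrogen: no meaningful conjugate acid; N₂ departs as an exceptionally stable neutral molecule
I⁻: pKₐ(HI) ≈ -10
SR'₂: pKₐ(R'₂SH⁺) ≈ -7
benzoate: pKₐ(C₆H₅COOH) ≈ 4.2
CN⁻: pKₐ(HCN) ≈ 9.2
methoxide: pKₐ(CH₃OH) ≈ 15.5
H⁻: pKₐ(H₂) ≈ 36
The question asks for worst first, so the sequence is read in increasing leaving-group ability.

H⁻ < methoxide < CN⁻ < benzoate < SR'₂ < I⁻ < molecular nitrogen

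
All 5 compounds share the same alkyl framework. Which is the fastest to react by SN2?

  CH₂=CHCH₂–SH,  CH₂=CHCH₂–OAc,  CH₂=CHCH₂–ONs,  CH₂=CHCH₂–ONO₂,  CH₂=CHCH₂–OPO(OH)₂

CH₂=CHCH₂–ONs

Identical carbon frameworks mean the comparison reduces to leaving-group quality.
Leaving-group ability tracks the stability of the departed species; conjugate-acid pKₐ is the usual yardstick (lower pKₐ → better LG).
CH₂=CHCH₂–ONs loses ONs⁻: pKₐ(p-O₂NC₆H₄SO₃H) ≈ -3.5
CH₂=CHCH₂–ONO₂ loses NO₃⁻: pKₐ(HNO₃) ≈ -1.3
CH₂=CHCH₂–OPO(OH)₂ loses H₂PO₄⁻: pKₐ(H₃PO₄) ≈ 2.1
CH₂=CHCH₂–OAc loses AcO⁻: pKₐ(CH₃COOH) ≈ 4.8
CH₂=CHCH₂–SH loses HS⁻: pKₐ(H₂S) ≈ 7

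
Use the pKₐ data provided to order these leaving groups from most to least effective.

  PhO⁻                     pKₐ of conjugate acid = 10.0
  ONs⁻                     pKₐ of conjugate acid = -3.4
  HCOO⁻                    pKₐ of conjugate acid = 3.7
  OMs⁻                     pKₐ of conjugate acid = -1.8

Lower conjugate-acid pKₐ ⇒ weaker base ⇒ better leaving group.
Sorting by the given values: ONs⁻ (-3.4), OMs⁻ (-1.8), HCOO⁻ (3.7), PhO⁻ (10.0).

ONs⁻ > OMs⁻ > HCOO⁻ > PhO⁻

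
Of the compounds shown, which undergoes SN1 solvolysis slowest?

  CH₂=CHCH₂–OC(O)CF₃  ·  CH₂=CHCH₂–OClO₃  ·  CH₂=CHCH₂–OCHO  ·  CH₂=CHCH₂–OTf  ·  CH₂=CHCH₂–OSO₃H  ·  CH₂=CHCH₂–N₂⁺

Identical carbon frameworks mean the comparison reduces to leaving-group quality.
Leaving-group ability tracks the stability of the departed species; conjugate-acid pKₐ is the usual yardstick (lower pKₐ → better LG).
CH₂=CHCH₂–N₂⁺ loses N₂: no meaningful conjugate acid; N₂ departs as an exceptionally stable neutral molecule
CH₂=CHCH₂–OTf loses OTf⁻: pKₐ(CF₃SO₃H (triflic acid)) ≈ -14
CH₂=CHCH₂–OClO₃ loses ClO₄⁻: pKₐ(HClO₄) ≈ -10
CH₂=CHCH₂–OSO₃H loses HSO₄⁻: pKₐ(H₂SO₄) ≈ -3
CH₂=CHCH₂–OC(O)CF₃ loses CF₃COO⁻: pKₐ(CF₃COOH) ≈ 0.2
CH₂=CHCH₂–OCHO loses HCOO⁻: pKₐ(HCOOH) ≈ 3.8

CH₂=CHCH₂–OCHO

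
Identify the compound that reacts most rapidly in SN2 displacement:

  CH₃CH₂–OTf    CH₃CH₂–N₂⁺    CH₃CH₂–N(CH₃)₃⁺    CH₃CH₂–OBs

The skeletons are identical, so relative rate is governed entirely by leaving-group ability.
Rank by basicity of the departing species: weakest base leaves most easily.
CH₃CH₂–N₂⁺ loses N₂: no meaningful conjugate acid; N₂ departs as an exceptionally stable neutral molecule
CH₃CH₂–OTf loses OTf⁻: pKₐ(CF₃SO₃H (triflic acid)) ≈ -14
CH₃CH₂–OBs loses OBs⁻: pKₐ(p-BrC₆H₄SO₃H) ≈ -2.8
CH₃CH₂–N(CH₃)₃⁺ loses NR'₃: pKₐ(R'₃NH⁺) ≈ 10.7

CH₃CH₂–N₂⁺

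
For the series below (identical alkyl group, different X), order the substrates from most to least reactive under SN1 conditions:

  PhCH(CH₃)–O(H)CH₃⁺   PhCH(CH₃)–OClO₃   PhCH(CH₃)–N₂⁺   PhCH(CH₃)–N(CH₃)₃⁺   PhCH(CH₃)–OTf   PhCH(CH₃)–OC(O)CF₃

Same R in every case — rank the leaving groups.
A good leaving group is a weak base: the lower the pKₐ of its conjugate acid, the more readily it departs.
PhCH(CH₃)–N₂⁺ loses N₂: no meaningful conjugate acid; N₂ departs as an exceptionally stable neutral molecule
PhCH(CH₃)–OTf loses OTf⁻: pKₐ(CF₃SO₃H (triflic acid)) ≈ -14
PhCH(CH₃)–OClO₃ loses ClO₄⁻: pKₐ(HClO₄) ≈ -10
PhCH(CH₃)–O(H)CH₃⁺ loses R'OH: pKₐ(R'OH₂⁺) ≈ -2.4
PhCH(CH₃)–OC(O)CF₃ loses CF₃COO⁻: pKₐ(CF₃COOH) ≈ 0.2
PhCH(CH₃)–N(CH₃)₃⁺ loses NR'₃: pKₐ(R'₃NH⁺) ≈ 10.7

PhCH(CH₃)–N₂⁺ > PhCH(CH₃)–OTf > PhCH(CH₃)–OClO₃ > PhCH(CH₃)–O(H)CH₃⁺ > PhCH(CH₃)–OC(O)CF₃ > PhCH(CH₃)–N(CH₃)₃⁺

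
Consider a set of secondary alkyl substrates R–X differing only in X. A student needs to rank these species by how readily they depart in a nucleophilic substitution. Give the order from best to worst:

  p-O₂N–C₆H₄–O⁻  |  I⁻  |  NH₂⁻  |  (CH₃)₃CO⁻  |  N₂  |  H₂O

N₂ > I⁻ > H₂O > p-O₂N–C₆H₄–O⁻ > (CH₃)₃CO⁻ > NH₂⁻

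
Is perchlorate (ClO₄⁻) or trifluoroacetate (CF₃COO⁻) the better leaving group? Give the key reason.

perchlorate (ClO₄⁻) is the better leaving group.
pKₐ(HClO₄) ≈ -10 versus pKₐ(CF₃COOH) ≈ 0.2: perchlorate (ClO₄⁻) is the much weaker base.
Extremely weak base; rarely used for safety reasons.

perchlorate (ClO₄⁻)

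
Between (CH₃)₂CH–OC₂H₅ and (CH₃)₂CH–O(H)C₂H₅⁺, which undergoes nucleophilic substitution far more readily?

From (CH₃)₂CH–OC₂H₅ the departing group would be CH₃CH₂O⁻ (pKₐ(CH₃CH₂OH) ≈ 16). Strong base; alkoxides do not leave unassisted.
From (CH₃)₂CH–O(H)C₂H₅⁺ the leaving group is R'OH (pKₐ(R'OH₂⁺) ≈ -2.4). Neutral; leaves from a protonated ether (an oxonium ion, R–O(H)R'⁺).
(In practice (CH₃)₂CH–O(H)C₂H₅⁺ is made from (CH₃)₂CH–OC₂H₅ by protonation with concentrated HBr, allowing neutral ethanol, rather than ethoxide, to depart.)

(CH₃)₂CH–O(H)C₂H₅⁺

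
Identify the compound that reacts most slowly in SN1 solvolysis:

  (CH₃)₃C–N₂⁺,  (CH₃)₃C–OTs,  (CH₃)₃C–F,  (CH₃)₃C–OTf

The skeletons are identical, so relative rate is governed entirely by leaving-group ability.
A good leaving group is a weak base: the lower the pKₐ of its conjugate acid, the more readily it departs.
(CH₃)₃C–N₂⁺ loses N₂: no meaningful conjugate acid; N₂ departs as an exceptionally stable neutral molecule
(CH₃)₃C–OTf loses OTf⁻: pKₐ(CF₃SO₃H (triflic acid)) ≈ -14
(CH₃)₃C–OTs loses OTs⁻: pKₐ(p-CH₃C₆H₄SO₃H (TsOH)) ≈ -2.8
(CH₃)₃C–F loses F⁻: pKₐ(HF) ≈ 3.2

(CH₃)₃C–F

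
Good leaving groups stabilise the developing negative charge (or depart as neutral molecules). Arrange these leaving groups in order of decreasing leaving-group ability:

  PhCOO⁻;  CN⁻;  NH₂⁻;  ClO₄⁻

ClO₄⁻ > PhCOO⁻ > CN⁻ > NH₂⁻

ClO₄⁻: pKₐ(HClO₄) ≈ -10 — extremely weak base; rarely used for safety reasons
PhCOO⁻: pKₐ(C₆H₅COOH) ≈ 4.2
CN⁻: pKₐ(HCN) ≈ 9.2
NH₂⁻: pKₐ(NH₃) ≈ 38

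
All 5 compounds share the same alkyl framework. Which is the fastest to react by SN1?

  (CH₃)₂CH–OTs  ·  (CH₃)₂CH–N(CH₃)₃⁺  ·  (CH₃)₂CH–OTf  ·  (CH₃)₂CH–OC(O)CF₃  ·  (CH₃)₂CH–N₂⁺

Same R in every case — rank the leaving groups.
Rank by basicity of the departing species: weakest base leaves most easily.
(CH₃)₂CH–N₂⁺ loses N₂: no meaningful conjugate acid; N₂ departs as an exceptionally stable neutral molecule
(CH₃)₂CH–OTf loses OTf⁻: pKₐ(CF₃SO₃H (triflic acid)) ≈ -14
(CH₃)₂CH–OTs loses OTs⁻: pKₐ(p-CH₃C₆H₄SO₃H (TsOH)) ≈ -2.8
(CH₃)₂CH–OC(O)CF₃ loses CF₃COO⁻: pKₐ(CF₃COOH) ≈ 0.2
(CH₃)₂CH–N(CH₃)₃⁺ loses NR'₃: pKₐ(R'₃NH⁺) ≈ 10.7

(CH₃)₂CH–N₂⁺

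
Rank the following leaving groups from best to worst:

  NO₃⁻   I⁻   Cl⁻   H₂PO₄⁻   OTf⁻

OTf⁻ > I⁻ > Cl⁻ > NO₃⁻ > H₂PO₄⁻

OTf⁻: pKₐ(CF₃SO₃H (triflic acid)) ≈ -14
I⁻: pKₐ(HI) ≈ -10
Cl⁻: pKₐ(HCl) ≈ -7 — moderately weak base
NO₃⁻: pKₐ(HNO₃) ≈ -1.3 — resonance-delocalised over three oxygens
H₂PO₄⁻: pKₐ(H₃PO₄) ≈ 2.1 — moderate base; biological leaving group after further activation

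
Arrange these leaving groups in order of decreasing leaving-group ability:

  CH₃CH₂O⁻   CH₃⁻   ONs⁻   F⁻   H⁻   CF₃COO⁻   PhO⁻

ONs⁻ > CF₃COO⁻ > F⁻ > PhO⁻ > CH₃CH₂O⁻ > H⁻ > CH₃⁻

ONs⁻: pKₐ(p-O₂NC₆H₄SO₃H) ≈ -3.5 — p-nitro group further stabilises the sulfonate
CF₃COO⁻: pKₐ(CF₃COOH) ≈ 0.2 — strongly electron-withdrawing CF₃ stabilises the carboxylate
F⁻: pKₐ(HF) ≈ 3.2
PhO⁻: pKₐ(C₆H₅OH (phenol)) ≈ 10 — resonance into the ring helps, but still a poor LG
CH₃CH₂O⁻: pKₐ(CH₃CH₂OH) ≈ 16 — strong base; alkoxides do not leave unassisted
H⁻: pKₐ(H₂) ≈ 36
CH₃⁻: pKₐ(CH₄) ≈ 48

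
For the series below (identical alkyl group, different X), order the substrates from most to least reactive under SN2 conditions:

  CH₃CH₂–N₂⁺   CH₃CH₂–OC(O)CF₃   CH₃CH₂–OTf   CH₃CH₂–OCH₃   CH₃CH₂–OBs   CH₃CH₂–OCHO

CH₃CH₂–N₂⁺ > CH₃CH₂–OTf > CH₃CH₂–OBs > CH₃CH₂–OC(O)CF₃ > CH₃CH₂–OCHO > CH₃CH₂–OCH₃

With the same alkyl group throughout, only the leaving group differentiates the rates.
The more stable X⁻ (or X) is on its own — i.e. the weaker a base it is — the better a leaving group it makes.
CH₃CH₂–N₂⁺ loses N₂: no meaningful conjugate acid; N₂ departs as an exceptionally stable neutral molecule
CH₃CH₂–OTf loses OTf⁻: pKₐ(CF₃SO₃H (triflic acid)) ≈ -14
CH₃CH₂–OBs loses OBs⁻: pKₐ(p-BrC₆H₄SO₃H) ≈ -2.8
CH₃CH₂–OC(O)CF₃ loses CF₃COO⁻: pKₐ(CF₃COOH) ≈ 0.2
CH₃CH₂–OCHO loses HCOO⁻: pKₐ(HCOOH) ≈ 3.8
CH₃CH₂–OCH₃ loses CH₃O⁻: pKₐ(CH₃OH) ≈ 15.5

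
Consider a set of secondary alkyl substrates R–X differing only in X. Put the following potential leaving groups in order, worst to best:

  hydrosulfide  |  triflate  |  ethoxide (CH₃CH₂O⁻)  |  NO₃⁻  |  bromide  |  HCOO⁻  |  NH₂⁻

Rank by basicity of the departing species: weakest base leaves most easily.
triflate: pKₐ(CF₃SO₃H (triflic acid)) ≈ -14
bromide: pKₐ(HBr) ≈ -9
NO₃⁻: pKₐ(HNO₃) ≈ -1.3 — resonance-delocalised over three oxygens
HCOO⁻: pKₐ(HCOOH) ≈ 3.8 — resonance-stabilised carboxylate
hydrosulfide: pKₐ(H₂S) ≈ 7
ethoxide (CH₃CH₂O⁻): pKₐ(CH₃CH₂OH) ≈ 16 — strong base; alkoxides do not leave unassisted
NH₂⁻: pKₐ(NH₃) ≈ 38 — extremely strong base; never a leaving group
Listed from poorest to best leaving group as asked.

NH₂⁻ < ethoxide (CH₃CH₂O⁻) < hydrosulfide < HCOO⁻ < NO₃⁻ < bromide < triflate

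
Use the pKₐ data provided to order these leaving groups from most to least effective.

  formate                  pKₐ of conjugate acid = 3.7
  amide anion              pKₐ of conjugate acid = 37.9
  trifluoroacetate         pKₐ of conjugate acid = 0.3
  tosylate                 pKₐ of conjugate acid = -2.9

tosylate > trifluoroacetate > formate > amide anion

Lower conjugate-acid pKₐ ⇒ weaker base ⇒ better leaving group.
Sorting by the given values: tosylate (-2.9), trifluoroacetate (0.3), formate (3.7), amide anion (37.9).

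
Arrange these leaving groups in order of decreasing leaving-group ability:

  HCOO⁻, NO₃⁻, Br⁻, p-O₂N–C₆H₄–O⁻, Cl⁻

Br⁻ > Cl⁻ > NO₃⁻ > HCOO⁻ > p-O₂N–C₆H₄–O⁻

The more stable X⁻ (or X) is on its own — i.e. the weaker a base it is — the better a leaving group it makes.
Br⁻: pKₐ(HBr) ≈ -9
Cl⁻: pKₐ(HCl) ≈ -7
NO₃⁻: pKₐ(HNO₃) ≈ -1.3
HCOO⁻: pKₐ(HCOOH) ≈ 3.8
p-O₂N–C₆H₄–O⁻: pKₐ(p-nitrophenol) ≈ 7.2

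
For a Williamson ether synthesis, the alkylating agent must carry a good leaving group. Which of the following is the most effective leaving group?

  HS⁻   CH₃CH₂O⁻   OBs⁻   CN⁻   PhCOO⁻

Leaving-group ability tracks the stability of the departed species; conjugate-acid pKₐ is the usual yardstick (lower pKₐ → better LG).
OBs⁻: pKₐ(p-BrC₆H₄SO₃H) ≈ -2.8
PhCOO⁻: pKₐ(C₆H₅COOH) ≈ 4.2
HS⁻: pKₐ(H₂S) ≈ 7
CN⁻: pKₐ(HCN) ≈ 9.2
CH₃CH₂O⁻: pKₐ(CH₃CH₂OH) ≈ 16

OBs⁻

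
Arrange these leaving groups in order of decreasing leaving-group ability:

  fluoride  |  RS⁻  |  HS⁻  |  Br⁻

Br⁻ > fluoride > HS⁻ > RS⁻

A good leaving group is a weak base: the lower the pKₐ of its conjugate acid, the more readily it departs.
Br⁻: pKₐ(HBr) ≈ -9 — weak base; good leaving group
fluoride: pKₐ(HF) ≈ 3.2
HS⁻: pKₐ(H₂S) ≈ 7
RS⁻: pKₐ(RSH (a thiol)) ≈ 10.5 — moderately basic; rarely leaves without activation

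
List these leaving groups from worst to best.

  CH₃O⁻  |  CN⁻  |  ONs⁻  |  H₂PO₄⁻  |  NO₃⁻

The more stable X⁻ (or X) is on its own — i.e. the weaker a base it is — the better a leaving group it makes.
ONs⁻: pKₐ(p-O₂NC₆H₄SO₃H) ≈ -3.5 — p-nitro group further stabilises the sulfonate
NO₃⁻: pKₐ(HNO₃) ≈ -1.3
H₂PO₄⁻: pKₐ(H₃PO₄) ≈ 2.1
CN⁻: pKₐ(HCN) ≈ 9.2 — sp carbon stabilises the charge somewhat, but still a poor LG
CH₃O⁻: pKₐ(CH₃OH) ≈ 15.5
Listed from poorest to best leaving group as asked.

CH₃O⁻ < CN⁻ < H₂PO₄⁻ < NO₃⁻ < ONs⁻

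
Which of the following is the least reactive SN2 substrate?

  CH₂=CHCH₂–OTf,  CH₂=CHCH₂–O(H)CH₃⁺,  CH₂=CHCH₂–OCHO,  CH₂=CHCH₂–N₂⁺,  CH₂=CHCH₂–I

With the same alkyl group throughout, only the leaving group differentiates the rates.
The more stable X⁻ (or X) is on its own — i.e. the weaker a base it is — the better a leaving group it makes.
CH₂=CHCH₂–N₂⁺ loses N₂: no meaningful conjugate acid; N₂ departs as an exceptionally stable neutral molecule
CH₂=CHCH₂–OTf loses OTf⁻: pKₐ(CF₃SO₃H (triflic acid)) ≈ -14
CH₂=CHCH₂–I loses I⁻: pKₐ(HI) ≈ -10
CH₂=CHCH₂–O(H)CH₃⁺ loses R'OH: pKₐ(R'OH₂⁺) ≈ -2.4
CH₂=CHCH₂–OCHO loses HCOO⁻: pKₐ(HCOOH) ≈ 3.8

CH₂=CHCH₂–OCHO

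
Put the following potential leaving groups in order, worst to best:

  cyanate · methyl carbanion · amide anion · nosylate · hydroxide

Rank by basicity of the departing species: weakest base leaves most easily.
nosylate: pKₐ(p-O₂NC₆H₄SO₃H) ≈ -3.5 — p-nitro group further stabilises the sulfonate
cyanate: pKₐ(HOCN) ≈ 3.5 — resonance between N and O
hydroxide: pKₐ(H₂O) ≈ 15.7 — strong base; essentially never leaves without prior activation
amide anion: pKₐ(NH₃) ≈ 38 — extremely strong base; never a leaving group
methyl carbanion: pKₐ(CH₄) ≈ 48 — unstabilised carbanion; the worst conceivable leaving group
Listed from poorest to best leaving group as asked.

methyl carbanion < amide anion < hydroxide < cyanate < nosylate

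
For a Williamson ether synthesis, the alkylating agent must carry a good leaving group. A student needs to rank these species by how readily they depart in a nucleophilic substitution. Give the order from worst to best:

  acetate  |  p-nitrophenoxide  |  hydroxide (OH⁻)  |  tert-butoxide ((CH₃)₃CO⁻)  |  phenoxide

acetate: pKₐ(CH₃COOH) ≈ 4.8 — resonance-stabilised but still a weak base
p-nitrophenoxide: pKₐ(p-nitrophenol) ≈ 7.2
phenoxide: pKₐ(C₆H₅OH (phenol)) ≈ 10 — resonance into the ring helps, but still a poor LG
hydroxide (OH⁻): pKₐ(H₂O) ≈ 15.7
tert-butoxide ((CH₃)₃CO⁻): pKₐ(t-BuOH) ≈ 18 — bulky, strongly basic alkoxide
Listed from poorest to best leaving group as asked.

tert-butoxide ((CH₃)₃CO⁻) < hydroxide (OH⁻) < phenoxide < p-nitrophenoxide < acetate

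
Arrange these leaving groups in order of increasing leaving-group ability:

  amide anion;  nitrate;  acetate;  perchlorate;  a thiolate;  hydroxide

perchlorate: pKₐ(HClO₄) ≈ -10 — extremely weak base; rarely used for safety reasons
nitrate: pKₐ(HNO₃) ≈ -1.3 — resonance-delocalised over three oxygens
acetate: pKₐ(CH₃COOH) ≈ 4.8 — resonance-stabilised but still a weak base
a thiolate: pKₐ(RSH (a thiol)) ≈ 10.5 — moderately basic; rarely leaves without activation
hydroxide: pKₐ(H₂O) ≈ 15.7 — strong base; essentially never leaves without prior activation
amide anion: pKₐ(NH₃) ≈ 38 — extremely strong base; never a leaving group
Listed from poorest to best leaving group as asked.

amide anion < hydroxide < a thiolate < acetate < nitrate < perchlorate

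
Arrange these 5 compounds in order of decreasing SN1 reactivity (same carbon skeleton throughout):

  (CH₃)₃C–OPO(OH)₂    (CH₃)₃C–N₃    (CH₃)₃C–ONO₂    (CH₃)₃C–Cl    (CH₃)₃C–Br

(CH₃)₃C–Br > (CH₃)₃C–Cl > (CH₃)₃C–ONO₂ > (CH₃)₃C–OPO(OH)₂ > (CH₃)₃C–N₃

Identical carbon frameworks mean the comparison reduces to leaving-group quality.
Rank by basicity of the departing species: weakest base leaves most easily.
(CH₃)₃C–Br loses Br⁻: pKₐ(HBr) ≈ -9
(CH₃)₃C–Cl loses Cl⁻: pKₐ(HCl) ≈ -7
(CH₃)₃C–ONO₂ loses NO₃⁻: pKₐ(HNO₃) ≈ -1.3
(CH₃)₃C–OPO(OH)₂ loses H₂PO₄⁻: pKₐ(H₃PO₄) ≈ 2.1
(CH₃)₃C–N₃ loses N₃⁻: pKₐ(HN₃) ≈ 4.7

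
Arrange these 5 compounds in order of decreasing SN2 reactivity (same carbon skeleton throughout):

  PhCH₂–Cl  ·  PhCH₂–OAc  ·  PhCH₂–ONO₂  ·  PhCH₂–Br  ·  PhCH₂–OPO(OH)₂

Identical carbon frameworks mean the comparison reduces to leaving-group quality.
The more stable X⁻ (or X) is on its own — i.e. the weaker a base it is — the better a leaving group it makes.
PhCH₂–Br loses Br⁻: pKₐ(HBr) ≈ -9
PhCH₂–Cl loses Cl⁻: pKₐ(HCl) ≈ -7
PhCH₂–ONO₂ loses NO₃⁻: pKₐ(HNO₃) ≈ -1.3
PhCH₂–OPO(OH)₂ loses H₂PO₄⁻: pKₐ(H₃PO₄) ≈ 2.1
PhCH₂–OAc loses AcO⁻: pKₐ(CH₃COOH) ≈ 4.8

PhCH₂–Br > PhCH₂–Cl > PhCH₂–ONO₂ > PhCH₂–OPO(OH)₂ > PhCH₂–OAc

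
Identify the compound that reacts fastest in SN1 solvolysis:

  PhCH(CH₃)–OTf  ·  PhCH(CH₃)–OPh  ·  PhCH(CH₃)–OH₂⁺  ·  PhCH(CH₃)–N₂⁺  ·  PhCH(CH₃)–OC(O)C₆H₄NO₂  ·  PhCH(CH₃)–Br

PhCH(CH₃)–N₂⁺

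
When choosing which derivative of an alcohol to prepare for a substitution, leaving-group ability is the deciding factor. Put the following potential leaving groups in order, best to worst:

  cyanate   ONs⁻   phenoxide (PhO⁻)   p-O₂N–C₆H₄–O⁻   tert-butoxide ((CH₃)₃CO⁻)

ONs⁻ > cyanate > p-O₂N–C₆H₄–O⁻ > phenoxide (PhO⁻) > tert-butoxide ((CH₃)₃CO⁻)

Leaving-group ability tracks the stability of the departed species; conjugate-acid pKₐ is the usual yardstick (lower pKₐ → better LG).
ONs⁻: pKₐ(p-O₂NC₆H₄SO₃H) ≈ -3.5
cyanate: pKₐ(HOCN) ≈ 3.5
p-O₂N–C₆H₄–O⁻: pKₐ(p-nitrophenol) ≈ 7.2
phenoxide (PhO⁻): pKₐ(C₆H₅OH (phenol)) ≈ 10
tert-butoxide ((CH₃)₃CO⁻): pKₐ(t-BuOH) ≈ 18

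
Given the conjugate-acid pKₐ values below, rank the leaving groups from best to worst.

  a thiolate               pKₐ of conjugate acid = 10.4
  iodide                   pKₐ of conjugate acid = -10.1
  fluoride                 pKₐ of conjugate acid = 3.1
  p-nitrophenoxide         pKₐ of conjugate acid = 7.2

Lower conjugate-acid pKₐ ⇒ weaker base ⇒ better leaving group.
Sorting by the given values: iodide (-10.1), fluoride (3.1), p-nitrophenoxide (7.2), a thiolate (10.4).

iodide > fluoride > p-nitrophenoxide > a thiolate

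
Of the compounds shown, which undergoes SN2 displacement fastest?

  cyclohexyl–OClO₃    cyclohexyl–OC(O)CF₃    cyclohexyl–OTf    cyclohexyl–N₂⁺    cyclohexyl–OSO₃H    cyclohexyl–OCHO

cyclohexyl–N₂⁺

The skeletons are identical, so relative rate is governed entirely by leaving-group ability.
Leaving-group ability tracks the stability of the departed species; conjugate-acid pKₐ is the usual yardstick (lower pKₐ → better LG).
cyclohexyl–N₂⁺ loses N₂: no meaningful conjugate acid; N₂ departs as an exceptionally stable neutral molecule
cyclohexyl–OTf loses OTf⁻: pKₐ(CF₃SO₃H (triflic acid)) ≈ -14
cyclohexyl–OClO₃ loses ClO₄⁻: pKₐ(HClO₄) ≈ -10
cyclohexyl–OSO₃H loses HSO₄⁻: pKₐ(H₂SO₄) ≈ -3
cyclohexyl–OC(O)CF₃ loses CF₃COO⁻: pKₐ(CF₃COOH) ≈ 0.2
cyclohexyl–OCHO loses HCOO⁻: pKₐ(HCOOH) ≈ 3.8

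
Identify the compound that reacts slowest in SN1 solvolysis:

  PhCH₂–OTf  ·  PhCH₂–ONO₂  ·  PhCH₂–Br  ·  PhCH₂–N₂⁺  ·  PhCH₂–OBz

PhCH₂–OBz

With the same alkyl group throughout, only the leaving group differentiates the rates.
A good leaving group is a weak base: the lower the pKₐ of its conjugate acid, the more readily it departs.
PhCH₂–N₂⁺ loses N₂: no meaningful conjugate acid; N₂ departs as an exceptionally stable neutral molecule
PhCH₂–OTf loses OTf⁻: pKₐ(CF₃SO₃H (triflic acid)) ≈ -14
PhCH₂–Br loses Br⁻: pKₐ(HBr) ≈ -9
PhCH₂–ONO₂ loses NO₃⁻: pKₐ(HNO₃) ≈ -1.3
PhCH₂–OBz loses PhCOO⁻: pKₐ(C₆H₅COOH) ≈ 4.2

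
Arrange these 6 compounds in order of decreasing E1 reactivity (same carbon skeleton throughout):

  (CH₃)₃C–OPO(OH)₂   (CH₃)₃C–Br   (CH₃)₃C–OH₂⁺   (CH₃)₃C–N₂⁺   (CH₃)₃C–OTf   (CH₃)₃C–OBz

(CH₃)₃C–N₂⁺ > (CH₃)₃C–OTf > (CH₃)₃C–Br > (CH₃)₃C–OH₂⁺ > (CH₃)₃C–OPO(OH)₂ > (CH₃)₃C–OBz

Identical carbon frameworks mean the comparison reduces to leaving-group quality.
The more stable X⁻ (or X) is on its own — i.e. the weaker a base it is — the better a leaving group it makes.
(CH₃)₃C–N₂⁺ loses N₂: no meaningful conjugate acid; N₂ departs as an exceptionally stable neutral molecule
(CH₃)₃C–OTf loses OTf⁻: pKₐ(CF₃SO₃H (triflic acid)) ≈ -14
(CH₃)₃C–Br loses Br⁻: pKₐ(HBr) ≈ -9
(CH₃)₃C–OH₂⁺ loses H₂O: pKₐ(H₃O⁺) ≈ -1.7
(CH₃)₃C–OPO(OH)₂ loses H₂PO₄⁻: pKₐ(H₃PO₄) ≈ 2.1
(CH₃)₃C–OBz loses PhCOO⁻: pKₐ(C₆H₅COOH) ≈ 4.2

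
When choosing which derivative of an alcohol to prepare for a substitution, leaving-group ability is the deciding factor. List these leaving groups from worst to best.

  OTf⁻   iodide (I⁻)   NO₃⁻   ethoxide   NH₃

Leaving-group ability tracks the stability of the departed species; conjugate-acid pKₐ is the usual yardstick (lower pKₐ → better LG).
OTf⁻: pKₐ(CF₃SO₃H (triflic acid)) ≈ -14
iodide (I⁻): pKₐ(HI) ≈ -10
NO₃⁻: pKₐ(HNO₃) ≈ -1.3
NH₃: pKₐ(NH₄⁺) ≈ 9.2
ethoxide: pKₐ(CH₃CH₂OH) ≈ 16
Listed from poorest to best leaving group as asked.

ethoxide < NH₃ < NO₃⁻ < iodide (I⁻) < OTf⁻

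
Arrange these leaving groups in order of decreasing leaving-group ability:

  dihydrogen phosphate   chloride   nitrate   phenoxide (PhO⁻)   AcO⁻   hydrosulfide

A good leaving group is a weak base: the lower the pKₐ of its conjugate acid, the more readily it departs.
chloride: pKₐ(HCl) ≈ -7 — moderately weak base
nitrate: pKₐ(HNO₃) ≈ -1.3 — resonance-delocalised over three oxygens
dihydrogen phosphate: pKₐ(H₃PO₄) ≈ 2.1 — moderate base; biological leaving group after further activation
AcO⁻: pKₐ(CH₃COOH) ≈ 4.8
hydrosulfide: pKₐ(H₂S) ≈ 7
phenoxide (PhO⁻): pKₐ(C₆H₅OH (phenol)) ≈ 10 — resonance into the ring helps, but still a poor LG

chloride > nitrate > dihydrogen phosphate > AcO⁻ > hydrosulfide > phenoxide (PhO⁻)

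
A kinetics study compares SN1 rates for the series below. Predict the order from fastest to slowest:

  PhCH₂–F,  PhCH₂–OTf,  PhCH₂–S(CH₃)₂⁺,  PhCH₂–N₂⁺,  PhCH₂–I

PhCH₂–N₂⁺ > PhCH₂–OTf > PhCH₂–I > PhCH₂–S(CH₃)₂⁺ > PhCH₂–F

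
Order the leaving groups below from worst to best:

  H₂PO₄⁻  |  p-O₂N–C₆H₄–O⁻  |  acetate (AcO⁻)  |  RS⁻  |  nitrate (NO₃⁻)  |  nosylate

RS⁻ < p-O₂N–C₆H₄–O⁻ < acetate (AcO⁻) < H₂PO₄⁻ < nitrate (NO₃⁻) < nosylate

Rank by basicity of the departing species: weakest base leaves most easily.
nosylate: pKₐ(p-O₂NC₆H₄SO₃H) ≈ -3.5
nitrate (NO₃⁻): pKₐ(HNO₃) ≈ -1.3
H₂PO₄⁻: pKₐ(H₃PO₄) ≈ 2.1
acetate (AcO⁻): pKₐ(CH₃COOH) ≈ 4.8
p-O₂N–C₆H₄–O⁻: pKₐ(p-nitrophenol) ≈ 7.2
RS⁻: pKₐ(RSH (a thiol)) ≈ 10.5
Listed from poorest to best leaving group as asked.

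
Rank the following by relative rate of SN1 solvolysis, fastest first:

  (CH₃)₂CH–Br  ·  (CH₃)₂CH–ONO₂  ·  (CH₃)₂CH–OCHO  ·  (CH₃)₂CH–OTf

(CH₃)₂CH–OTf > (CH₃)₂CH–Br > (CH₃)₂CH–ONO₂ > (CH₃)₂CH–OCHO

The skeletons are identical, so relative rate is governed entirely by leaving-group ability.
Leaving-group ability tracks the stability of the departed species; conjugate-acid pKₐ is the usual yardstick (lower pKₐ → better LG).
(CH₃)₂CH–OTf loses OTf⁻: pKₐ(CF₃SO₃H (triflic acid)) ≈ -14
(CH₃)₂CH–Br loses Br⁻: pKₐ(HBr) ≈ -9
(CH₃)₂CH–ONO₂ loses NO₃⁻: pKₐ(HNO₃) ≈ -1.3
(CH₃)₂CH–OCHO loses HCOO⁻: pKₐ(HCOOH) ≈ 3.8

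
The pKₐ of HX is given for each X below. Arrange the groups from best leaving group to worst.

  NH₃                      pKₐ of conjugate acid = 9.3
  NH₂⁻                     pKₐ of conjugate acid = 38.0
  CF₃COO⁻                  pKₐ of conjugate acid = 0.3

CF₃COO⁻ > NH₃ > NH₂⁻

Lower conjugate-acid pKₐ ⇒ weaker base ⇒ better leaving group.
Sorting by the given values: CF₃COO⁻ (0.3), NH₃ (9.3), NH₂⁻ (38.0).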